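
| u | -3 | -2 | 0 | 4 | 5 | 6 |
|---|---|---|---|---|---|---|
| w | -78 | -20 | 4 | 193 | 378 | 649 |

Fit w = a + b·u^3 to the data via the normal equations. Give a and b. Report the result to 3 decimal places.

Normal-equation sums: Σ1 = 6, Σu^3 = 370, Σu^3·u^3 = 67170.
Right-hand side: Σw = 1126, Σu^3·w = 202052.
So AᵀA·[a, b]ᵀ = Aᵀw: [[6, 370]; [370, 67170]]·[a, b]ᵀ = [1126, 202052]ᵀ.
Eliminating b: 67170·(row 1) − 370·(row 2) gives 266120·a = 67170·1126 − 370·202052 = 874180, so a = 43709/13306.
Then b = (202052 − 370·(43709/13306))/67170 = 198923/66530.

a = 3.285, b = 2.990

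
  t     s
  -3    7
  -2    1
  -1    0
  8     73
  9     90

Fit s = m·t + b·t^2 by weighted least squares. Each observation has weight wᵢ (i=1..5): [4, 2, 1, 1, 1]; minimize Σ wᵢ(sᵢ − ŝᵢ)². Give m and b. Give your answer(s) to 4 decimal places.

m = 0.8788, b = 1.0206

The normal system MᵀWM·[m, b]ᵀ = MᵀWs is [[190, 1116]; [1116, 11014]]·[m, b]ᵀ = [1306, 12222]ᵀ.
Δ = 190·11014 − 1116² = 847204.
m = (1306·11014 − 1116·12222)/847204 = 186133/211801; b = (190·12222 − 1116·1306)/847204 = 216171/211801.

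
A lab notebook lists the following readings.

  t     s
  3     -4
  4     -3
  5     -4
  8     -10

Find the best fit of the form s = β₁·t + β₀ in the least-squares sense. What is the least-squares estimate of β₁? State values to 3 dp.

Entries of XᵀX: Σt·t = 114, Σt = 20, Σ1 = 4.
Right-hand side: Σt·s = -124, Σs = -21.
So XᵀX·[β₁, β₀]ᵀ = Xᵀs: [[114, 20]; [20, 4]]·[β₁, β₀]ᵀ = [-124, -21]ᵀ.
Determinant 114·4 − 20² = 56.
β₁ = ((-124)·4 − 20·(-21))/56 = -19/14; β₀ = (114·(-21) − 20·(-124))/56 = 43/28.

β₁ = -1.357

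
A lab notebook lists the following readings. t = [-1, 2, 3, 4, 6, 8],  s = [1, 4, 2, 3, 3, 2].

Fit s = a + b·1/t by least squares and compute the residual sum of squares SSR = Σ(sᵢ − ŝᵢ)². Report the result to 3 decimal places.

SSR = 2.058

The normal equations are: 6·a + (3/8)·b = 15;  (3/8)·a + (845/576)·b = 19/6.
(Σ1 = 6, Σ1/t = 3/8, Σ1/t·1/t = 845/576, Σs = 15, Σ1/t·s = 19/6.)
det = 6·(845/576) − (3/8)² = 1663/192.
a = (15·(845/576) − (3/8)·(19/6))/(1663/192) = 3997/1663; b = (6·(19/6) − (3/8)·15)/(1663/192) = 2568/1663.
Residuals: 234/1663, 1371/1663, -1527/1663, 350/1663, 564/1663, -992/1663; SSR = 3422/1663.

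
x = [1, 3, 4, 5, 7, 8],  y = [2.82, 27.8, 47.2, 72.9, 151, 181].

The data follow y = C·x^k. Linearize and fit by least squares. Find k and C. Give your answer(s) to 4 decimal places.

k = 2.0146, C = 2.8878

Let Y = ln y. Fitting Y = k·ln x + ln C by least squares:
Over the data: Σln x = 8.1197, Σ(ln x)² = 13.8297, Σln y = 22.7210, Σln x·ln y = 36.4724.
Normal system: [[13.8297, 8.1197]; [8.1197, 6]]·[k, ln C]ᵀ = [36.4724, 22.7210]ᵀ.
Δ = 13.8297·6 − (8.1197)² = 17.0487; k = (36.4724·6 − 8.1197·22.7210)/17.0487 = 2.01462, ln C = (13.8297·22.7210 − 8.1197·36.4724)/17.0487 = 1.06049, so C = exp(1.06049) = 2.88779.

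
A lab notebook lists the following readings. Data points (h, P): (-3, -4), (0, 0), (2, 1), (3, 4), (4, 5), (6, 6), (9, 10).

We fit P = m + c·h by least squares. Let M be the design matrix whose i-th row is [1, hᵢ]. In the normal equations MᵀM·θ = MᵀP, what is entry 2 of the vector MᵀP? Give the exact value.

Entry 2 ↔ basis h, so (MᵀP)_{2} = Σᵢ (h)·Pᵢ = (-3)·(-4) + (0)·(0) + (2)·(1) + (3)·(4) + (4)·(5) + (6)·(6) + (9)·(10) = 172.

172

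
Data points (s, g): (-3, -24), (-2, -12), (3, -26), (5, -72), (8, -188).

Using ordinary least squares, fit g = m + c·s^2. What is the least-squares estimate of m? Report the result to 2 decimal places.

Entries of MᵀM: Σ1 = 5, Σs^2 = 111, Σs^2·s^2 = 4899.
And Σg = -322, Σs^2·g = -14330.
MᵀM·[m, c]ᵀ = Mᵀg becomes [[5, 111]; [111, 4899]]·[m, c]ᵀ = [-322, -14330]ᵀ.
Eliminating c: 4899·(row 1) − 111·(row 2) gives 12174·m = 4899·(-322) − 111·(-14330) = 13152, so m = 2192/2029.
Then c = ((-14330) − 111·(2192/2029))/4899 = -17954/6087.

m = 1.08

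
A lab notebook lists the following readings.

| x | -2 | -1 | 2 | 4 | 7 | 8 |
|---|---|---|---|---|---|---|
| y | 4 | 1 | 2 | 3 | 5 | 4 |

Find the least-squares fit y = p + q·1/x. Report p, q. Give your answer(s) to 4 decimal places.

p = 3.2435, q = 0.9559

Normal-equation sums: Σ1 = 6, Σ1/x = -27/56, Σ1/x·1/x = 5013/3136.
Right-hand side: Σy = 19, Σ1/x·y = -1/28.
Normal equations: [[6, -27/56]; [-27/56, 5013/3136]]·[p, q]ᵀ = [19, -1/28]ᵀ.
Eliminating q: (5013/3136)·(row 1) − (-27/56)·(row 2) gives (29349/3136)·p = (5013/3136)·19 − (-27/56)·(-1/28) = 13599/448, so p = 10577/3261.
Then q = ((-1/28) − (-27/56)·(10577/3261))/(5013/3136) = 9352/9783.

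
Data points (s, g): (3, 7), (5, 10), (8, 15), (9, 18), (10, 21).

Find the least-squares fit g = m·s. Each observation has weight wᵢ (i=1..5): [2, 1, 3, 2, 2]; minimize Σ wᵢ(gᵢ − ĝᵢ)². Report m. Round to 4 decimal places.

MᵀWM·[m]ᵀ = MᵀWg reads: 597·m = 1196.
m = 1196/597 = 2.00335.

m = 2.0034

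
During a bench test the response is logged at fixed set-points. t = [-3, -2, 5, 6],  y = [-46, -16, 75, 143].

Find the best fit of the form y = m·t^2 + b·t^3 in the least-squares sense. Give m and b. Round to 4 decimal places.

Entries of AᵀA: Σt^2·t^2 = 2018, Σt^2·t^3 = 10626, Σt^3·t^3 = 63074.
Moment sums: Σt^2·y = 6545, Σt^3·y = 41633.
Normal equations: [[2018, 10626]; [10626, 63074]]·[m, b]ᵀ = [6545, 41633]ᵀ.
det = 2018·63074 − 10626² = 14371456.
m = (6545·63074 − 10626·41633)/14371456 = -42007/20414; b = (2018·41633 − 10626·6545)/14371456 = 113033/112277.

m = -2.0578, b = 1.0067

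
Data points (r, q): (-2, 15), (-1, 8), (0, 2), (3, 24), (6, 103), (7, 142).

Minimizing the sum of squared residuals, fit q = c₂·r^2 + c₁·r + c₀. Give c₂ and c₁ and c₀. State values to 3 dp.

c₂ = 3.053, c₁ = -1.379, c₀ = 1.614

With design matrix X, XᵀX = [[3795, 577, 99]; [577, 99, 13]; [99, 13, 6]] and Xᵀq = [10950, 1646, 294]ᵀ.
Inverting the 3×3 Gram matrix, [c₂, c₁, c₀]ᵀ = [1325/434, -14967/10850, 8758/5425]ᵀ.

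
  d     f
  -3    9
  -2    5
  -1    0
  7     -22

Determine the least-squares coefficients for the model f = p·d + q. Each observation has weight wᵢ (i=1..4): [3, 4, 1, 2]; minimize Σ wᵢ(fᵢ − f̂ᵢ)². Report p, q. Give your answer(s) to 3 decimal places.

p = -3.047, q = -0.919

The normal equations are: 142·p + (-4)·q = -429;  (-4)·p + 10·q = 3.
det = 142·10 − (-4)² = 1404.
p = ((-429)·10 − (-4)·3)/1404 = -713/234; q = (142·3 − (-4)·(-429))/1404 = -215/234.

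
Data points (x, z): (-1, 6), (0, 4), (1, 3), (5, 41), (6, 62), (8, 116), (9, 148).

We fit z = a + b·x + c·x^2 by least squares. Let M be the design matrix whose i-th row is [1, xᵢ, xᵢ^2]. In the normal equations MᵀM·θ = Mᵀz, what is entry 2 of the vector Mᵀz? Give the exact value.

2834

Entry 2 ↔ basis x, so (Mᵀz)_{2} = Σᵢ (x)·zᵢ = (-1)·(6) + (0)·(4) + (1)·(3) + (5)·(41) + (6)·(62) + (8)·(116) + (9)·(148) = 2834.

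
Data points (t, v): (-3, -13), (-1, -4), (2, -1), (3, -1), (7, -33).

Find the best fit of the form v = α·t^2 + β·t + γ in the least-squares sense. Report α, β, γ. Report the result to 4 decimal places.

α = -0.9261, β = 1.8184, γ = 0.0264

Setting ∂/∂α … = 0 gives: 2580·α + 350·β + 72·γ = -1751;  350·α + 72·β + 8·γ = -193;  72·α + 8·β + 5·γ = -52.
(Σt^2·t^2 = 2580, Σt^2·t = 350, Σt^2 = 72, Σt·t = 72, Σt = 8, Σ1 = 5, Σt^2·v = -1751, Σt·v = -193, Σv = -52.)
Row-reducing yields α = -83873/90566, β = 164683/90566, γ = 1196/45283.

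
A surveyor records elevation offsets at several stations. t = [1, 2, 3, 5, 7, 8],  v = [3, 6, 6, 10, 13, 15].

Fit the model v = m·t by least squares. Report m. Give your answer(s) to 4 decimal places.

XᵀX·[m]ᵀ = Xᵀv reads: 152·m = 294.
(Σt·t = 152, Σt·v = 294.)
m = 294/152 = 1.93421.

m = 1.9342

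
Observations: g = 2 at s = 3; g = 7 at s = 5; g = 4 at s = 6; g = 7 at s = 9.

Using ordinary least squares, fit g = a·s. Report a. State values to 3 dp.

Normal-equation sums: Σs·s = 151.
And Σs·g = 128.
a = 128/151 = 0.847682.

a = 0.848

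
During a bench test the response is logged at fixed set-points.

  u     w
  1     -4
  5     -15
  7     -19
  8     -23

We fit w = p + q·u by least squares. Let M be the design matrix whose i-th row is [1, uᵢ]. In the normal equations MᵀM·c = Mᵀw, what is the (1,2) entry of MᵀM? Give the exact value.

21

Row 1 ↔ basis 1, column 2 ↔ basis u, so (MᵀM)_{1,2} = Σᵢ u = (1)·(1) + (1)·(5) + (1)·(7) + (1)·(8) = 21.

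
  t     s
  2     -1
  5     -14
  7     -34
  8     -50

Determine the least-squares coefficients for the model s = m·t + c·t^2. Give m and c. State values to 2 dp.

m = 2.39, c = -1.06

Compute the Gram sums: Σt·t = 142, Σt·t^2 = 988, Σt^2·t^2 = 7138.
For Aᵀs: Σt·s = -710, Σt^2·s = -5220.
Normal equations: [[142, 988]; [988, 7138]]·[m, c]ᵀ = [-710, -5220]ᵀ.
Determinant 142·7138 − 988² = 37452.
m = ((-710)·7138 − 988·(-5220))/37452 = 22345/9363; c = (142·(-5220) − 988·(-710))/37452 = -9940/9363.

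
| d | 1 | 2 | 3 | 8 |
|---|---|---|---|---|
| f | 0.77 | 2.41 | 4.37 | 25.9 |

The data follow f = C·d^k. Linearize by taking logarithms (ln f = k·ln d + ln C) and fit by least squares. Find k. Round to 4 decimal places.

With ln fᵢ as the transformed response and ln dᵢ as the regressor:
Sums: Σln d = 3.8712, Σ(ln d)² = 6.0115, Σln f = 5.3473, Σln d·ln f = 8.9969.
Normal system: [[6.0115, 3.8712]; [3.8712, 4]]·[k, ln C]ᵀ = [8.9969, 5.3473]ᵀ.
Solving (det = 9.0597): k = 1.68739, ln C = -0.29624.

k = 1.6874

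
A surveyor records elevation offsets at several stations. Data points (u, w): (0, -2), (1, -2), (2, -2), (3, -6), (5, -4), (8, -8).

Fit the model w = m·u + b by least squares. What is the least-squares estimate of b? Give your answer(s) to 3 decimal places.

The normal system MᵀM·[m, b]ᵀ = Mᵀw is [[103, 19]; [19, 6]]·[m, b]ᵀ = [-108, -24]ᵀ.
det = 103·6 − 19² = 257.
m = ((-108)·6 − 19·(-24))/257 = -192/257; b = (103·(-24) − 19·(-108))/257 = -420/257.

b = -1.634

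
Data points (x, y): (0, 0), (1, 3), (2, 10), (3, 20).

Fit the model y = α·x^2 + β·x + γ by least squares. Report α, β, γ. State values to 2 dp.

α = 1.75, β = 1.45, γ = -0.05

The normal equations are: 98·α + 36·β + 14·γ = 223;  36·α + 14·β + 6·γ = 83;  14·α + 6·β + 4·γ = 33.
(Σx^2·x^2 = 98, Σx^2·x = 36, Σx^2 = 14, Σx·x = 14, Σx = 6, Σ1 = 4, Σx^2·y = 223, Σx·y = 83, Σy = 33.)
Inverting the 3×3 Gram matrix, [α, β, γ]ᵀ = [7/4, 29/20, -1/20]ᵀ.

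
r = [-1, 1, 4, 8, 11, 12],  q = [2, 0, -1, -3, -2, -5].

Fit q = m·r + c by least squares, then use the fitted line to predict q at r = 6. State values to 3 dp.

Compute the Gram sums: Σr·r = 347, Σr = 35, Σ1 = 6.
For Aᵀq: Σr·q = -112, Σq = -9.
Eliminating c: 6·(row 1) − 35·(row 2) gives 857·m = 6·(-112) − 35·(-9) = -357, so m = -357/857.
Then c = ((-9) − 35·(-357/857))/6 = 797/857.
At r = 6: q̂ = (-357/857)·(6) + (797/857)·(1) = -1345/857.

q̂ = -1.569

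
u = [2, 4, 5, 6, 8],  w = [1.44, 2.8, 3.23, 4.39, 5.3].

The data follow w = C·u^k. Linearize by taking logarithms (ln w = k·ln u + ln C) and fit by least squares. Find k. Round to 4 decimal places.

With ln wᵢ as the transformed response and ln uᵢ as the regressor:
Σln u = 7.5601, Σ(ln u)² = 12.5270, Σln w = 5.7138, Σln u·ln w = 9.6856.
Normal system: [[12.5270, 7.5601]; [7.5601, 5]]·[k, ln C]ᵀ = [9.6856, 5.7138]ᵀ.
Δ = 12.5270·5 − (7.5601)² = 5.4804; k = (9.6856·5 − 7.5601·5.7138)/5.4804 = 0.95461, ln C = (12.5270·5.7138 − 7.5601·9.6856)/5.4804 = -0.30062.

k = 0.9546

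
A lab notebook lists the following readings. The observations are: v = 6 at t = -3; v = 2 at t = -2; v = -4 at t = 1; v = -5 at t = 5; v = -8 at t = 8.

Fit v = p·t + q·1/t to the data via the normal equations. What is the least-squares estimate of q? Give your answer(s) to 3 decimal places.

q = -2.911

Compute the Gram sums: Σt·t = 103, Σt·1/t = 5, Σ1/t·1/t = 20401/14400.
Moment sums: Σt·v = -115, Σ1/t·v = -9.
Δ = 103·(20401/14400) − 5² = 1741303/14400.
p = ((-115)·(20401/14400) − 5·(-9))/(1741303/14400) = -1698115/1741303; q = (103·(-9) − 5·(-115))/(1741303/14400) = -5068800/1741303.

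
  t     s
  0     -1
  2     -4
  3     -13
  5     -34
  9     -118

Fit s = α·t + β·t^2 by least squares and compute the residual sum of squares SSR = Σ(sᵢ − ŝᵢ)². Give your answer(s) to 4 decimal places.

From the data, Σt·t = 119, Σt·t^2 = 889, Σt^2·t^2 = 7283.
Moment sums: Σt·s = -1279, Σt^2·s = -10541.
Eliminating β: 7283·(row 1) − 889·(row 2) gives 76356·α = 7283·(-1279) − 889·(-10541) = 55992, so α = 4666/6363.
Then β = ((-10541) − 889·(4666/6363))/7283 = -1397/909.
Residuals: -1, 1444/2121, -2902/2121, 1601/2121, -81/707; SSR = 8311/2121.

SSR = 3.9184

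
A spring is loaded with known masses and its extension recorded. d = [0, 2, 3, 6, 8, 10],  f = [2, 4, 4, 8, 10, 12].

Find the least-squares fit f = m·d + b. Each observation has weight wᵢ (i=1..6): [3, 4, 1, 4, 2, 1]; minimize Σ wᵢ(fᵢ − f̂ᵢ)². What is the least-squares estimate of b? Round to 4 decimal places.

Entries of AᵀWA: Σwᵢ·d·d = 397, Σwᵢ·d = 61, Σwᵢ·1 = 15.
Moment sums: Σwᵢ·d·f = 516, Σwᵢ·f = 90.
Normal equations: [[397, 61]; [61, 15]]·[m, b]ᵀ = [516, 90]ᵀ.
Eliminating b: 15·(row 1) − 61·(row 2) gives 2234·m = 15·516 − 61·90 = 2250, so m = 1125/1117.
Then b = (90 − 61·(1125/1117))/15 = 2127/1117.

b = 1.9042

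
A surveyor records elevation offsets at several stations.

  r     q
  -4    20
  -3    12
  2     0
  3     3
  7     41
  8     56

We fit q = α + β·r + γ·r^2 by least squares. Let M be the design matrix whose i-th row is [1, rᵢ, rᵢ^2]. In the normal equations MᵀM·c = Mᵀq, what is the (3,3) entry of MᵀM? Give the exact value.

6931

Row 3 ↔ basis r^2, column 3 ↔ basis r^2, so (MᵀM)_{3,3} = Σᵢ (r^2)·(r^2) = (16)·(16) + (9)·(9) + (4)·(4) + (9)·(9) + (49)·(49) + (64)·(64) = 6931.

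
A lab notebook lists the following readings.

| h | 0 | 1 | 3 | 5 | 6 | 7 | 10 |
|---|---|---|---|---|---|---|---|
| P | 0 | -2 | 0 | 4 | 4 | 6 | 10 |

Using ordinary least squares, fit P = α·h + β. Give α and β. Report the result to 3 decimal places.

α = 1.132, β = -2.031

From the data, Σh·h = 220, Σh = 32, Σ1 = 7.
Right-hand side: Σh·P = 184, ΣP = 22.
det = 220·7 − 32² = 516.
α = (184·7 − 32·22)/516 = 146/129; β = (220·22 − 32·184)/516 = -262/129.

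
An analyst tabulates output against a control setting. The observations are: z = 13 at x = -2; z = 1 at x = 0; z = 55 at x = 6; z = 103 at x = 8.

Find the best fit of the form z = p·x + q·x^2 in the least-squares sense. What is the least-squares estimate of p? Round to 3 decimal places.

Compute the Gram sums: Σx·x = 104, Σx·x^2 = 720, Σx^2·x^2 = 5408.
And Σx·z = 1128, Σx^2·z = 8624.
AᵀA·[p, q]ᵀ = Aᵀz becomes [[104, 720]; [720, 5408]]·[p, q]ᵀ = [1128, 8624]ᵀ.
Δ = 104·5408 − 720² = 44032.
p = (1128·5408 − 720·8624)/44032 = -213/86; q = (104·8624 − 720·1128)/44032 = 331/172.

p = -2.477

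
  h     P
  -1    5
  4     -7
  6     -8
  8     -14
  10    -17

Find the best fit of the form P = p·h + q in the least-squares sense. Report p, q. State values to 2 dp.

Normal-equation sums: Σh·h = 217, Σh = 27, Σ1 = 5.
Right-hand side: Σh·P = -363, ΣP = -41.
Normal equations: [[217, 27]; [27, 5]]·[p, q]ᵀ = [-363, -41]ᵀ.
Δ = 217·5 − 27² = 356.
p = ((-363)·5 − 27·(-41))/356 = -177/89; q = (217·(-41) − 27·(-363))/356 = 226/89.

p = -1.99, q = 2.54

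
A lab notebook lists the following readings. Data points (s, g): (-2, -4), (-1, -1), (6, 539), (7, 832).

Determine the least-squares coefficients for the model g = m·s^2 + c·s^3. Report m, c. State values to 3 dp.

m = 2.919, c = 2.009

Compute the Gram sums: Σs^2·s^2 = 3714, Σs^2·s^3 = 24550, Σs^3·s^3 = 164370.
Moment sums: Σs^2·g = 60155, Σs^3·g = 401833.
Determinant 3714·164370 − 24550² = 7767680.
m = (60155·164370 − 24550·401833)/7767680 = 283465/97096; c = (3714·401833 − 24550·60155)/7767680 = 975157/485480.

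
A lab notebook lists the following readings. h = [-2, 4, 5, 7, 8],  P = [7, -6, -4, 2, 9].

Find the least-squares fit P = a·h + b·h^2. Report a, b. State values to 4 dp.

XᵀX·[a, b]ᵀ = XᵀP reads: 158·a + 1036·b = 28;  1036·a + 7394·b = 506.
(Σh·h = 158, Σh·h^2 = 1036, Σh^2·h^2 = 7394, Σh·P = 28, Σh^2·P = 506.)
Eliminating b: 7394·(row 1) − 1036·(row 2) gives 94956·a = 7394·28 − 1036·506 = -317184, so a = -26432/7913.
Then b = (506 − 1036·(-26432/7913))/7394 = 4245/7913.

a = -3.3403, b = 0.5365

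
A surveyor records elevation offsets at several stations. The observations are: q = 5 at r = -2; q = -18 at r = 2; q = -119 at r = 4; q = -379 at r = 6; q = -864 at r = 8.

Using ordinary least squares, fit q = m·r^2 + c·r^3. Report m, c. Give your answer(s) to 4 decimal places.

MᵀM·[m, c]ᵀ = Mᵀq reads: 5680·m + 41568·c = -70896;  41568·m + 313024·c = -532032.
(Σr^2·r^2 = 5680, Σr^2·r^3 = 41568, Σr^3·r^3 = 313024, Σr^2·q = -70896, Σr^3·q = -532032.)
Determinant 5680·313024 − 41568² = 50077696.
m = ((-70896)·313024 − 41568·(-532032))/50077696 = -74847/48904; c = (5680·(-532032) − 41568·(-70896))/50077696 = -146361/97808.

m = -1.5305, c = -1.4964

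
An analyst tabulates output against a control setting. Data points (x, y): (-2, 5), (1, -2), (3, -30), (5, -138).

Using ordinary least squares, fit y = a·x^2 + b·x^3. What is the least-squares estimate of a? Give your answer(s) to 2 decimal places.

Forming AᵀA = [[723, 3337]; [3337, 16419]] and Aᵀy = [-3702, -18102]ᵀ gives AᵀA·[a, b]ᵀ = Aᵀy.
det = 723·16419 − 3337² = 735368.
a = ((-3702)·16419 − 3337·(-18102))/735368 = -94191/183842; b = (723·(-18102) − 3337·(-3702))/735368 = -183543/183842.

a = -0.51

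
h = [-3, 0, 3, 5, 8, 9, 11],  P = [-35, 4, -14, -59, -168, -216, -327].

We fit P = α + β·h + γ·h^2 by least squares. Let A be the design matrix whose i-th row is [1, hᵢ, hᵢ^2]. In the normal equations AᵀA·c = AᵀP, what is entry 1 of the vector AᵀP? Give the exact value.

Entry 1 ↔ basis 1, so (AᵀP)_{1} = Σᵢ Pᵢ = (1)·(-35) + (1)·(4) + (1)·(-14) + (1)·(-59) + (1)·(-168) + (1)·(-216) + (1)·(-327) = -815.

-815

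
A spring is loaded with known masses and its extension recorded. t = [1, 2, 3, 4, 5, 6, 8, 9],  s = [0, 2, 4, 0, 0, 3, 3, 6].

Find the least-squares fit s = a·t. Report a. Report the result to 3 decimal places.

Normal-equation sums: Σt·t = 236.
Right-hand side: Σt·s = 112.
XᵀX·[a]ᵀ = Xᵀs becomes [[236]]·[a]ᵀ = [112]ᵀ.
Hence a = 112 / 236 ≈ 0.474576.

a = 0.475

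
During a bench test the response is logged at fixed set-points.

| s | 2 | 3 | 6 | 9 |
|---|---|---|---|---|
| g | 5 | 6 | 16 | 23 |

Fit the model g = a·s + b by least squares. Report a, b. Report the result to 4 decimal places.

a = 2.7000, b = -1.0000

The normal equations are: 130·a + 20·b = 331;  20·a + 4·b = 50.
Δ = 130·4 − 20² = 120.
a = (331·4 − 20·50)/120 = 27/10; b = (130·50 − 20·331)/120 = -1.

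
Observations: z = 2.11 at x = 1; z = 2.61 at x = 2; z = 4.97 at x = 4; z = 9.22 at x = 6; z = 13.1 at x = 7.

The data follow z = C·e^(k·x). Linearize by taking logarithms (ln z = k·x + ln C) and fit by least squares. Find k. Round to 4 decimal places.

k = 0.3078

Let Y = ln z. Fitting Y = k·x + ln C by least squares:
Σx = 20.0000, Σ(x)² = 106.0000, Σln z = 8.1034, Σx·ln z = 40.4156.
Normal system: [[106.0000, 20.0000]; [20.0000, 5]]·[k, ln C]ᵀ = [40.4156, 8.1034]ᵀ.
Solving (det = 130.0000): k = 0.30776, ln C = 0.38964.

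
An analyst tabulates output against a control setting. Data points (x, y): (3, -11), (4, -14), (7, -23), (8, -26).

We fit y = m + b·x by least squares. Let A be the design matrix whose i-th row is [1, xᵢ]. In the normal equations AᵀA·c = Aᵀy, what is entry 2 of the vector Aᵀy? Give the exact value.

-458

Entry 2 ↔ basis x, so (Aᵀy)_{2} = Σᵢ (x)·yᵢ = (3)·(-11) + (4)·(-14) + (7)·(-23) + (8)·(-26) = -458.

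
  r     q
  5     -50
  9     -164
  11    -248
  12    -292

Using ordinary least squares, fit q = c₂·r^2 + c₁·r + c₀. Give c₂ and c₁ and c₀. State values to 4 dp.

Normal-equation sums: Σr^2·r^2 = 42563, Σr^2·r = 3913, Σr^2 = 371, Σr·r = 371, Σr = 37, Σ1 = 4.
Right-hand side: Σr^2·q = -86590, Σr·q = -7958, Σq = -754.
XᵀX·[c₂, c₁, c₀]ᵀ = Xᵀq becomes [[42563, 3913, 371]; [3913, 371, 37]; [371, 37, 4]]·[c₂, c₁, c₀]ᵀ = [-86590, -7958, -754]ᵀ.
Inverting the 3×3 Gram matrix, [c₂, c₁, c₀]ᵀ = [-371/186, -763/930, 634/155]ᵀ.

c₂ = -1.9946, c₁ = -0.8204, c₀ = 4.0903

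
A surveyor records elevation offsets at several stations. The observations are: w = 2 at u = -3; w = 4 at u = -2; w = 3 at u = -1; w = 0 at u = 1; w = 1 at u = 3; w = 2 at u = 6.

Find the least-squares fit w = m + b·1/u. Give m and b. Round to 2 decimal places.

The normal equations are: 6·m + (-1/3)·b = 12;  (-1/3)·m + (5/2)·b = -5.
Determinant 6·(5/2) − (-1/3)² = 134/9.
m = (12·(5/2) − (-1/3)·(-5))/(134/9) = 255/134; b = (6·(-5) − (-1/3)·12)/(134/9) = -117/67.

m = 1.90, b = -1.75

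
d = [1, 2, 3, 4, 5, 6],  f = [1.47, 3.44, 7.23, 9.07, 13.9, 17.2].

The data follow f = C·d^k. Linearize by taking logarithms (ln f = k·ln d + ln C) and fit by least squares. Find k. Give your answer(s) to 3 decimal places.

k = 1.389

Linearized form: ln f = k·ln d + ln C. From the 6 transformed points,
Σln d = 6.5793, Σ(ln d)² = 9.4099, Σln f = 11.2807, Σln d·ln f = 15.4197.
Equations: 9.4099·k + 6.5793·ln C = 15.4197;  6.5793·k + 6·ln C = 11.2807.
Solving (det = 13.1729): k = 1.38916, ln C = 0.35685.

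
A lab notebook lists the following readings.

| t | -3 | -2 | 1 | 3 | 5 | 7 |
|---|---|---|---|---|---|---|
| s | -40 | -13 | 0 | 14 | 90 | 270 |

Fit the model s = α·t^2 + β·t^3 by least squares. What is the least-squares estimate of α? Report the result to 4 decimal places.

α = -1.3870

Sums needed: Σt^2·t^2 = 3205, Σt^2·t^3 = 19901, Σt^3·t^3 = 134797.
For Aᵀs: Σt^2·s = 15194, Σt^3·s = 105422.
Normal equations: [[3205, 19901]; [19901, 134797]]·[α, β]ᵀ = [15194, 105422]ᵀ.
Δ = 3205·134797 − 19901² = 35974584.
α = (15194·134797 − 19901·105422)/35974584 = -12474401/8993646; β = (3205·105422 − 19901·15194)/35974584 = 8875429/8993646.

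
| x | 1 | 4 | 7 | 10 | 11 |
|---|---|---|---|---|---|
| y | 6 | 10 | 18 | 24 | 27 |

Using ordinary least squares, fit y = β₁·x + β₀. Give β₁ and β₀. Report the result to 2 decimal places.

Sums needed: Σx·x = 287, Σx = 33, Σ1 = 5.
For Mᵀy: Σx·y = 709, Σy = 85.
MᵀM·[β₁, β₀]ᵀ = Mᵀy becomes [[287, 33]; [33, 5]]·[β₁, β₀]ᵀ = [709, 85]ᵀ.
Δ = 287·5 − 33² = 346.
β₁ = (709·5 − 33·85)/346 = 370/173; β₀ = (287·85 − 33·709)/346 = 499/173.

β₁ = 2.14, β₀ = 2.88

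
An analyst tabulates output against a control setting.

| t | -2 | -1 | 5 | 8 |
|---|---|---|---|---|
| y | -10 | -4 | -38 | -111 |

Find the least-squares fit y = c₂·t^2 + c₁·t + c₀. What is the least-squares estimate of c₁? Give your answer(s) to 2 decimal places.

MᵀM·[c₂, c₁, c₀]ᵀ = Mᵀy reads: 4738·c₂ + 628·c₁ + 94·c₀ = -8098;  628·c₂ + 94·c₁ + 10·c₀ = -1054;  94·c₂ + 10·c₁ + 4·c₀ = -163.
Inverting the 3×3 Gram matrix, [c₂, c₁, c₀]ᵀ = [-4487/2228, 4681/2228, 2951/2228]ᵀ.

c₁ = 2.10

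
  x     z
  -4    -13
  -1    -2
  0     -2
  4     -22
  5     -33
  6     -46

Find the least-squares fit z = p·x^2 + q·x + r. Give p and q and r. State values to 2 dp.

p = -1.01, q = -1.19, r = -1.78

The normal system MᵀM·[p, q, r]ᵀ = Mᵀz is [[2434, 340, 94]; [340, 94, 10]; [94, 10, 6]]·[p, q, r]ᵀ = [-3043, -475, -118]ᵀ.
Row-reducing yields p = -20667/20366, q = -24305/20366, r = -18120/10183.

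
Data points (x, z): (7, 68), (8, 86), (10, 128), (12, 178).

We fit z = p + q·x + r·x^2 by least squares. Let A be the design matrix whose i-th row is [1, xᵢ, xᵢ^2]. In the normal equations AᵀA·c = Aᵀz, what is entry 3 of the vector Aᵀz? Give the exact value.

Entry 3 ↔ basis x^2, so (Aᵀz)_{3} = Σᵢ (x^2)·zᵢ = (49)·(68) + (64)·(86) + (100)·(128) + (144)·(178) = 47268.

47268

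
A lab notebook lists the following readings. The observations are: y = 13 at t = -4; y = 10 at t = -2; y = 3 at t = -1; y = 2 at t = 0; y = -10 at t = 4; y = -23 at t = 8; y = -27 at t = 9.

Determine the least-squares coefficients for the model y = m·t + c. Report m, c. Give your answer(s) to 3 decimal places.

With design matrix M, MᵀM = [[182, 14]; [14, 7]] and Mᵀy = [-542, -32]ᵀ.
Eliminating c: 7·(row 1) − 14·(row 2) gives 1078·m = 7·(-542) − 14·(-32) = -3346, so m = -239/77.
Then c = ((-32) − 14·(-239/77))/7 = 18/11.

m = -3.104, c = 1.636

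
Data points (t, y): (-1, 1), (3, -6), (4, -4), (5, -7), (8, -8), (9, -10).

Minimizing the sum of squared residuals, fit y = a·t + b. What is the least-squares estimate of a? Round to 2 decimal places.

a = -1.00

Setting ∂/∂a … = 0 gives: 196·a + 28·b = -224;  28·a + 6·b = -34.
(Σt·t = 196, Σt = 28, Σ1 = 6, Σt·y = -224, Σy = -34.)
det = 196·6 − 28² = 392.
a = ((-224)·6 − 28·(-34))/392 = -1; b = (196·(-34) − 28·(-224))/392 = -1.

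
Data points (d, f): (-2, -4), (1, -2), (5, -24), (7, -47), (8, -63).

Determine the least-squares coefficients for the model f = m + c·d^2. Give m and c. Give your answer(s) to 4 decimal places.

With design matrix M, MᵀM = [[5, 143]; [143, 7139]] and Mᵀf = [-140, -6953]ᵀ.
Δ = 5·7139 − 143² = 15246.
m = ((-140)·7139 − 143·(-6953))/15246 = -157/462; c = (5·(-6953) − 143·(-140))/15246 = -4915/5082.

m = -0.3398, c = -0.9671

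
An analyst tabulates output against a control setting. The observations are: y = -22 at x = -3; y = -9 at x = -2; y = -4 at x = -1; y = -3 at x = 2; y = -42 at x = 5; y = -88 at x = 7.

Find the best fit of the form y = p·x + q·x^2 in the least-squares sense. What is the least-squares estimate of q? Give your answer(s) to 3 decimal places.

From the data, Σx·x = 92, Σx·x^2 = 440, Σx^2·x^2 = 3140.
Right-hand side: Σx·y = -744, Σx^2·y = -5612.
So AᵀA·[p, q]ᵀ = Aᵀy: [[92, 440]; [440, 3140]]·[p, q]ᵀ = [-744, -5612]ᵀ.
Eliminating q: 3140·(row 1) − 440·(row 2) gives 95280·p = 3140·(-744) − 440·(-5612) = 133120, so p = 1664/1191.
Then q = ((-5612) − 440·(1664/1191))/3140 = -11809/5955.

q = -1.983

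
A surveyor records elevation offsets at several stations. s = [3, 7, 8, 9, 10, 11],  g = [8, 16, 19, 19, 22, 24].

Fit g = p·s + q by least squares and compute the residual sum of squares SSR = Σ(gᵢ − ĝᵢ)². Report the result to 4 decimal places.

SSR = 1.9750

Sums needed: Σs·s = 424, Σs = 48, Σ1 = 6.
For Aᵀg: Σs·g = 943, Σg = 108.
AᵀA·[p, q]ᵀ = Aᵀg becomes [[424, 48]; [48, 6]]·[p, q]ᵀ = [943, 108]ᵀ.
Δ = 424·6 − 48² = 240.
p = (943·6 − 48·108)/240 = 79/40; q = (424·108 − 48·943)/240 = 11/5.
Residuals: -1/8, -1/40, 1, -39/40, 1/20, 3/40; SSR = 79/40.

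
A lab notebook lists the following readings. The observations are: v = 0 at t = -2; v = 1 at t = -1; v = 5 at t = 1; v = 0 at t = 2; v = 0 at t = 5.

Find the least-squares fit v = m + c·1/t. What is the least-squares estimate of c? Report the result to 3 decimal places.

c = 1.485

Forming MᵀM = [[5, 1/5]; [1/5, 127/50]] and Mᵀv = [6, 4]ᵀ gives MᵀM·[m, c]ᵀ = Mᵀv.
Eliminating c: (127/50)·(row 1) − (1/5)·(row 2) gives (633/50)·m = (127/50)·6 − (1/5)·4 = 361/25, so m = 722/633.
Then c = (4 − (1/5)·(722/633))/(127/50) = 940/633.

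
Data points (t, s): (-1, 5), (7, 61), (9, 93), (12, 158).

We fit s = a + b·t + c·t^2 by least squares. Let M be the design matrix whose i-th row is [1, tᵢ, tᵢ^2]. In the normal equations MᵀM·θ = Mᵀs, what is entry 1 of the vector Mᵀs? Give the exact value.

Entry 1 ↔ basis 1, so (Mᵀs)_{1} = Σᵢ sᵢ = (1)·(5) + (1)·(61) + (1)·(93) + (1)·(158) = 317.

317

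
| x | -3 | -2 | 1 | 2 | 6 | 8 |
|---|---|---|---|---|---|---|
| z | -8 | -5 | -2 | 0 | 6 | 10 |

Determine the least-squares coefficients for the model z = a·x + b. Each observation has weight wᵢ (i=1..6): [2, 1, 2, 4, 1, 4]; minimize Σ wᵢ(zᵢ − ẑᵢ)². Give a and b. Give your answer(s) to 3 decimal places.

Normal-equation sums: Σwᵢ·x·x = 332, Σwᵢ·x = 40, Σwᵢ·1 = 14.
For MᵀWz: Σwᵢ·x·z = 410, Σwᵢ·z = 21.
Normal equations: [[332, 40]; [40, 14]]·[a, b]ᵀ = [410, 21]ᵀ.
Determinant 332·14 − 40² = 3048.
a = (410·14 − 40·21)/3048 = 1225/762; b = (332·21 − 40·410)/3048 = -2357/762.

a = 1.608, b = -3.093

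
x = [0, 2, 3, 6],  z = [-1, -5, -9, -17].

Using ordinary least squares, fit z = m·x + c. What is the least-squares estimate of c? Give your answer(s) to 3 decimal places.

Entries of MᵀM: Σx·x = 49, Σx = 11, Σ1 = 4.
For Mᵀz: Σx·z = -139, Σz = -32.
MᵀM·[m, c]ᵀ = Mᵀz becomes [[49, 11]; [11, 4]]·[m, c]ᵀ = [-139, -32]ᵀ.
Eliminating c: 4·(row 1) − 11·(row 2) gives 75·m = 4·(-139) − 11·(-32) = -204, so m = -68/25.
Then c = ((-32) − 11·(-68/25))/4 = -13/25.

c = -0.520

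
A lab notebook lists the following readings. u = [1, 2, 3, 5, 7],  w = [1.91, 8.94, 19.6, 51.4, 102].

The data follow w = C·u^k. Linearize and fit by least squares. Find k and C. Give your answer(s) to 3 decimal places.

k = 2.026, C = 2.033

Linearized form: ln w = k·ln u + ln C. From the 5 transformed points,
Σln u = 5.3471, Σ(ln u)² = 8.0643, Σln w = 14.3778, Σln u·ln w = 20.1277.
Equations: 8.0643·k + 5.3471·ln C = 20.1277;  5.3471·k + 5·ln C = 14.3778.
Slope k = (n·Σln u·ln w − Σln u·Σln w)/(n·Σ(ln u)² − (Σln u)²) = (5·20.1277 − 5.3471·14.3778)/11.7297 = 2.02553; ln C = (Σln w − k·Σln u)/n = 0.70941, so C = exp(0.70941) = 2.03278.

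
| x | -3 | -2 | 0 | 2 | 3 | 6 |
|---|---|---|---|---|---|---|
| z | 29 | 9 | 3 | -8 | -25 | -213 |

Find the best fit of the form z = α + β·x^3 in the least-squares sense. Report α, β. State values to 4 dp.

α = 1.6163, β = -0.9940

Compute the Gram sums: Σ1 = 6, Σx^3 = 216, Σx^3·x^3 = 48242.
Right-hand side: Σz = -205, Σx^3·z = -47602.
Normal equations: [[6, 216]; [216, 48242]]·[α, β]ᵀ = [-205, -47602]ᵀ.
Δ = 6·48242 − 216² = 242796.
α = ((-205)·48242 − 216·(-47602))/242796 = 196211/121398; β = (6·(-47602) − 216·(-205))/242796 = -20111/20233.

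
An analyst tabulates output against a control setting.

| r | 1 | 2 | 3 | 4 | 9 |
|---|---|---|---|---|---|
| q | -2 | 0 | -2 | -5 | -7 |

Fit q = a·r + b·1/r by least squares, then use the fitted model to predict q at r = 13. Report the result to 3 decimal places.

q̂ = -10.408

Entries of AᵀA: Σr·r = 111, Σr·1/r = 5, Σ1/r·1/r = 1861/1296.
And Σr·q = -91, Σ1/r·q = -169/36.
AᵀA·[a, b]ᵀ = Aᵀq becomes [[111, 5]; [5, 1861/1296]]·[a, b]ᵀ = [-91, -169/36]ᵀ.
Eliminating b: (1861/1296)·(row 1) − 5·(row 2) gives (58057/432)·a = (1861/1296)·(-91) − 5·(-169/36) = -138931/1296, so a = -138931/174171.
Then b = ((-169/36) − 5·(-138931/174171))/(1861/1296) = -28548/58057.
At r = 13: q̂ = (-138931/174171)·(13) + (-28548/58057)·(1/13) = -1812691/174171.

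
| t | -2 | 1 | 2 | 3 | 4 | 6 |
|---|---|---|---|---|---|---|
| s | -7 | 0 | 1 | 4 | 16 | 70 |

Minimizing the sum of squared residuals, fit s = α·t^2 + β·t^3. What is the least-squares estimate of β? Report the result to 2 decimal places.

Setting ∂/∂α … = 0 gives: 1666·α + 9044·β = 2788;  9044·α + 51610·β = 16316.
(Σt^2·t^2 = 1666, Σt^2·t^3 = 9044, Σt^3·t^3 = 51610, Σt^2·s = 2788, Σt^3·s = 16316.)
Eliminating β: 51610·(row 1) − 9044·(row 2) gives 4188324·α = 51610·2788 − 9044·16316 = -3673224, so α = -18006/20531.
Then β = (16316 − 9044·(-18006/20531))/51610 = 1378/2933.

β = 0.47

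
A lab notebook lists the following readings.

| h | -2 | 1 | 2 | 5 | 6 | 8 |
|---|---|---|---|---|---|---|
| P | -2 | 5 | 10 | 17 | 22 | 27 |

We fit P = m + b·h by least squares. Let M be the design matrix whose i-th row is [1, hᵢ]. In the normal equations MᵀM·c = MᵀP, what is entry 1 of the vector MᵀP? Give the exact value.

79

Entry 1 ↔ basis 1, so (MᵀP)_{1} = Σᵢ Pᵢ = (1)·(-2) + (1)·(5) + (1)·(10) + (1)·(17) + (1)·(22) + (1)·(27) = 79.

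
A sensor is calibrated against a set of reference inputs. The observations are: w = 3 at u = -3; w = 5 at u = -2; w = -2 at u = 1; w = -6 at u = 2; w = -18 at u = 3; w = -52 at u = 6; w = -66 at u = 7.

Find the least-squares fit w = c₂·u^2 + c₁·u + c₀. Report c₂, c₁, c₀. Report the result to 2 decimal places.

c₂ = -0.95, c₁ = -3.23, c₀ = 2.16

From the data, Σu^2·u^2 = 3892, Σu^2·u = 560, Σu^2 = 112, Σu·u = 112, Σu = 14, Σ1 = 7.
For Aᵀw: Σu^2·w = -5247, Σu·w = -861, Σw = -136.
Inverting the 3×3 Gram matrix, [c₂, c₁, c₀]ᵀ = [-715/756, -2441/756, 817/378]ᵀ.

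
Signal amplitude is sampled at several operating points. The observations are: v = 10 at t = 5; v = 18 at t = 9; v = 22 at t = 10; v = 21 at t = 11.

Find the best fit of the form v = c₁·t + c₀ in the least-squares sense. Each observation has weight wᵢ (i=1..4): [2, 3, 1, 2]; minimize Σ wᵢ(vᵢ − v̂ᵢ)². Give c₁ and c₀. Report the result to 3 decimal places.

Normal-equation sums: Σwᵢ·t·t = 635, Σwᵢ·t = 69, Σwᵢ·1 = 8.
For XᵀWv: Σwᵢ·t·v = 1268, Σwᵢ·v = 138.
So XᵀWX·[c₁, c₀]ᵀ = XᵀWv: [[635, 69]; [69, 8]]·[c₁, c₀]ᵀ = [1268, 138]ᵀ.
det = 635·8 − 69² = 319.
c₁ = (1268·8 − 69·138)/319 = 622/319; c₀ = (635·138 − 69·1268)/319 = 138/319.

c₁ = 1.950, c₀ = 0.433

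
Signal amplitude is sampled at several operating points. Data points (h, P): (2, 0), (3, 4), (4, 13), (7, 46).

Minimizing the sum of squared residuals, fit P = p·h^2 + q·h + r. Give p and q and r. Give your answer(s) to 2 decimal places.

The normal equations are: 2754·p + 442·q + 78·r = 2498;  442·p + 78·q + 16·r = 386;  78·p + 16·q + 4·r = 63.
Row-reducing yields p = 353/362, q = 187/362, r = -965/181.

p = 0.98, q = 0.52, r = -5.33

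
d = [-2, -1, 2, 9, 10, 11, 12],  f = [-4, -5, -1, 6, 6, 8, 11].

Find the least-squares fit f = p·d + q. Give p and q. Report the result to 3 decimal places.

Entries of MᵀM: Σd·d = 455, Σd = 41, Σ1 = 7.
Moment sums: Σd·f = 345, Σf = 21.
MᵀM·[p, q]ᵀ = Mᵀf becomes [[455, 41]; [41, 7]]·[p, q]ᵀ = [345, 21]ᵀ.
Eliminating q: 7·(row 1) − 41·(row 2) gives 1504·p = 7·345 − 41·21 = 1554, so p = 777/752.
Then q = (21 − 41·(777/752))/7 = -2295/752.

p = 1.033, q = -3.052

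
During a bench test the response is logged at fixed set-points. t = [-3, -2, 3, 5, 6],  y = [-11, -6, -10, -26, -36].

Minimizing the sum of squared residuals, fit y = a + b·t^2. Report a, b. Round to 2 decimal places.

a = -2.11, b = -0.95

With design matrix M, MᵀM = [[5, 83]; [83, 2099]] and Mᵀy = [-89, -2159]ᵀ.
Eliminating b: 2099·(row 1) − 83·(row 2) gives 3606·a = 2099·(-89) − 83·(-2159) = -7614, so a = -1269/601.
Then b = ((-2159) − 83·(-1269/601))/2099 = -568/601.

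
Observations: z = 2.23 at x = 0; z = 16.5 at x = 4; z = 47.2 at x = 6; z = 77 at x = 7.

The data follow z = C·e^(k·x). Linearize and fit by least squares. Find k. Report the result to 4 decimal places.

With ln zᵢ as the transformed response and xᵢ as the regressor:
XᵀX = [[101.0000, 17.0000]; [17.0000, 4]], rhs = [64.7464, 11.8036]ᵀ  (here Σx = 17.0000, Σ(x)² = 101.0000, Σln z = 11.8036, Σx·ln z = 64.7464).
Δ = 101.0000·4 − (17.0000)² = 115.0000; k = (64.7464·4 − 17.0000·11.8036)/115.0000 = 0.50718, ln C = (101.0000·11.8036 − 17.0000·64.7464)/115.0000 = 0.79539.

k = 0.5072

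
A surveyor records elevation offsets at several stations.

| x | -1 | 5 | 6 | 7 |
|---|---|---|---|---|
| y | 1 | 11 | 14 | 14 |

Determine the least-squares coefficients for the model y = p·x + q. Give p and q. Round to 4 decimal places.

AᵀA·[p, q]ᵀ = Aᵀy reads: 111·p + 17·q = 236;  17·p + 4·q = 40.
Eliminating q: 4·(row 1) − 17·(row 2) gives 155·p = 4·236 − 17·40 = 264, so p = 264/155.
Then q = (40 − 17·(264/155))/4 = 428/155.

p = 1.7032, q = 2.7613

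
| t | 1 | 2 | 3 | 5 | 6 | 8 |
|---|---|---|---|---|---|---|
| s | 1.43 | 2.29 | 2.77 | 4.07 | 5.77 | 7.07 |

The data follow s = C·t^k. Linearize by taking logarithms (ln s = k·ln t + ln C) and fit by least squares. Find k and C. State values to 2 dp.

k = 0.76, C = 1.34

Linearized form: ln s = k·ln t + ln C. From the 6 transformed points,
Sums: Σln t = 7.2724, Σ(ln t)² = 11.8122, Σln s = 7.3172, Σln t·ln s = 11.1602.
Normal system: [[11.8122, 7.2724]; [7.2724, 6]]·[k, ln C]ᵀ = [11.1602, 7.3172]ᵀ.
Solving (det = 17.9853): k = 0.76435, ln C = 0.29310, so C = exp(0.29310) = 1.34057.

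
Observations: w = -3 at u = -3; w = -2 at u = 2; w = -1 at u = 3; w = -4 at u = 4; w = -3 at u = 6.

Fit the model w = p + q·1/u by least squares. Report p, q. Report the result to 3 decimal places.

Forming AᵀA = [[5, 11/12]; [11/12, 9/16]] and Aᵀw = [-13, -11/6]ᵀ gives AᵀA·[p, q]ᵀ = Aᵀw.
Eliminating q: (9/16)·(row 1) − (11/12)·(row 2) gives (71/36)·p = (9/16)·(-13) − (11/12)·(-11/6) = -811/144, so p = -811/284.
Then q = ((-11/6) − (11/12)·(-811/284))/(9/16) = 99/71.

p = -2.856, q = 1.394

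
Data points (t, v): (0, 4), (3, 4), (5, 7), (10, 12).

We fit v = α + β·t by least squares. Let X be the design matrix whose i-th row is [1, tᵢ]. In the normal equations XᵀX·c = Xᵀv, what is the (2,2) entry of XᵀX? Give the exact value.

134

Row 2 ↔ basis t, column 2 ↔ basis t, so (XᵀX)_{2,2} = Σᵢ (t)·(t) = (0)·(0) + (3)·(3) + (5)·(5) + (10)·(10) = 134.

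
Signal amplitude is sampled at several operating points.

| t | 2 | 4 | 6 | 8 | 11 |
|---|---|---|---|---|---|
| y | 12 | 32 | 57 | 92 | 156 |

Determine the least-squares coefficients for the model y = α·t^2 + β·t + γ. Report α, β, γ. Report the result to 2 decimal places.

α = 0.92, β = 4.08, γ = 0.37

With design matrix X, XᵀX = [[20305, 2131, 241]; [2131, 241, 31]; [241, 31, 5]] and Xᵀy = [27376, 2946, 349]ᵀ.
Solving the 3×3 system (Gaussian elimination) gives α = 21175/23124, β = 94331/23124, γ = 714/1927.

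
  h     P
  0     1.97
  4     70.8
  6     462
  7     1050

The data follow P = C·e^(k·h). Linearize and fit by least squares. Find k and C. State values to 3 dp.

k = 0.902, C = 1.965

Let Y = ln P. Fitting Y = k·h + ln C by least squares:
Σh = 17.0000, Σ(h)² = 101.0000, Σln P = 18.0300, Σh·ln P = 102.5486.
Normal system: [[101.0000, 17.0000]; [17.0000, 4]]·[k, ln C]ᵀ = [102.5486, 18.0300]ᵀ.
Slope k = (n·Σh·ln P − Σh·Σln P)/(n·Σ(h)² − (Σh)²) = (4·102.5486 − 17.0000·18.0300)/115.0000 = 0.90160; ln C = (Σln P − k·Σh)/n = 0.67568, so C = exp(0.67568) = 1.96537.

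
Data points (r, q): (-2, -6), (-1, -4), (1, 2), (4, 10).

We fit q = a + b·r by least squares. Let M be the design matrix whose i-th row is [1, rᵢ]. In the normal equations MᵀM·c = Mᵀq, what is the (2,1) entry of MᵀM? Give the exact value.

Row 2 ↔ basis r, column 1 ↔ basis 1, so (MᵀM)_{2,1} = Σᵢ r = (-2)·(1) + (-1)·(1) + (1)·(1) + (4)·(1) = 2.

2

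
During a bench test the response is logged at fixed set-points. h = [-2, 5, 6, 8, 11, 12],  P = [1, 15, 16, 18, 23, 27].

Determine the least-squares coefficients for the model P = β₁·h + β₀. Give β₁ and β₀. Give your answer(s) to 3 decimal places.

Compute the Gram sums: Σh·h = 394, Σh = 40, Σ1 = 6.
And Σh·P = 890, ΣP = 100.
Normal equations: [[394, 40]; [40, 6]]·[β₁, β₀]ᵀ = [890, 100]ᵀ.
det = 394·6 − 40² = 764.
β₁ = (890·6 − 40·100)/764 = 335/191; β₀ = (394·100 − 40·890)/764 = 950/191.

β₁ = 1.754, β₀ = 4.974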